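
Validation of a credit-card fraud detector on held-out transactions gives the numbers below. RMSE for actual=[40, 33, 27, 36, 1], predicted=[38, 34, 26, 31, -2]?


MSE = 40/5 = 8
RMSE = √(40/5) = 2.8284

2.8284


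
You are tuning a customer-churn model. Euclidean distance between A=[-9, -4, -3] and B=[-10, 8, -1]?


d = √((-9+ 10)² + (-4-8)² + (-3+ 1)²)
  = √(1 + 144 + 4)
  = √149 = 12.2066

12.2066


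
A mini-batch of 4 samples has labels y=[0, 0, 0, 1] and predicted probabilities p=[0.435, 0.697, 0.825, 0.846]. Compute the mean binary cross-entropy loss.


L[0] = -ln(1-0.435) = -ln(0.565) = 0.5709
L[1] = -ln(1-0.697) = -ln(0.303) = 1.194
L[2] = -ln(1-0.825) = -ln(0.175) = 1.743
L[3] = -ln(0.846) = 0.1672
mean = (0.5709 + 1.194 + 1.743 + 0.1672)/4 = 0.9188

0.9188


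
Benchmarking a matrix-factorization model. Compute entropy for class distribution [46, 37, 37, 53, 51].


Probabilities: [46/224, 37/224, 37/224, 53/224, 51/224] ≈ [0.2054, 0.1652, 0.1652, 0.2366, 0.2277]
H = -((46/224)·log₂(46/224) + (37/224)·log₂(37/224) + (37/224)·log₂(37/224) + (53/224)·log₂(53/224) + (51/224)·log₂(51/224))
  = 2.3053 bits

2.3053 bits


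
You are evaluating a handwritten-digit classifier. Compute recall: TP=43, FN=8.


Recall = TP/(TP+FN)
= 43/(43+8)
= 43/51 = 84.31%

84.31%


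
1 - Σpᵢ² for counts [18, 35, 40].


Probabilities: [18/93, 35/93, 40/93] ≈ [0.1935, 0.3763, 0.4301]
Σpᵢ² = (324 + 1225 + 1600)/93² = 3149/8649
Gini = 1 - Σpᵢ² = 1 - 3149/8649 = 0.6359

0.6359


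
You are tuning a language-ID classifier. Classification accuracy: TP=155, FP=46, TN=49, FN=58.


Accuracy = (TP+TN)/(TP+TN+FP+FN)
= (155+49)/(308)
= 204/308 = 66.23%

66.23%


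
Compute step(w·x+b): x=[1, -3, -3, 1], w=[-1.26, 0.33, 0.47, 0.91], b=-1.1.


z = (1)·(-1.26) + (-3)·(0.33) + (-3)·(0.47) + (1)·(0.91) - 1.1
  = -3.85
step(z) = 0 (z<0)

0


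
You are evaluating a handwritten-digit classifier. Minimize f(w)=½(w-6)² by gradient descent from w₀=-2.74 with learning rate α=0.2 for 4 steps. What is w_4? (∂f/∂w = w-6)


step 1: grad = -2.74-6 = -8.74; w = -2.74 - 0.2·(-8.74) = -0.992
step 2: grad = -0.992-6 = -6.992; w = -0.992 - 0.2·(-6.992) = 0.4064
step 3: grad = 0.4064-6 = -5.5936; w = 0.4064 - 0.2·(-5.5936) = 1.52512
step 4: grad = 1.52512-6 = -4.47488; w = 1.52512 - 0.2·(-4.47488) = 2.420096

2.420096


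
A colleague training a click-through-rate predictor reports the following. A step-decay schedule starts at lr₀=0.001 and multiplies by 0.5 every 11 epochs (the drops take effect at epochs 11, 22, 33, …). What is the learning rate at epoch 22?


n_drops = ⌊22/11⌋ = 2
lr = 0.001·0.5^2 = 0.001·0.25 = 0.00025

0.00025


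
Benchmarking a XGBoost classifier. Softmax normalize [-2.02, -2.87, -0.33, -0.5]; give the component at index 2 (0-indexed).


Exponentials: e^-2.02=0.1327, e^-2.87=0.0567, e^-0.33=0.7189, e^-0.5=0.6065
Sum = 1.5148
Softmax = [0.0876, 0.0374, 0.4746, 0.4004]
p[2] = 0.7189/1.5148 = 0.4746

0.4746


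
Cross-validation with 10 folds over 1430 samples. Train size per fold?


Fold size = 1430/10 = 143
Training per fold = 1430 - 143 = 1287

1287


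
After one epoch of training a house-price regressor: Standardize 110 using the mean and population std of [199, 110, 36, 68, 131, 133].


μ = 112.8333, σ = 51.7733
z = (110 - 112.8333)/51.7733 = -0.0547

-0.0547


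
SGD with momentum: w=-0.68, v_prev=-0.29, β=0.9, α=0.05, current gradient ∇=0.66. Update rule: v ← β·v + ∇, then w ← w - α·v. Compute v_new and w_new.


v_new = 0.9·-0.29 + 0.66 = -0.261 + 0.66 = 0.399
w_new = -0.68 - 0.05·0.399 = -0.68 - 0.01995 = -0.69995

v_new=0.399, w_new=-0.69995


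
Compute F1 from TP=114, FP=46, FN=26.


Precision = 114/160 = 0.7125
Recall = 114/140 = 0.8143
F1 = 2·P·R/(P+R) = 2·TP/(2·TP+FP+FN) = 228/(228+46+26) = 228/300 = 0.76

0.76


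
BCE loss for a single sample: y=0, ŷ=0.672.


BCE = -[y·ln(p) + (1-y)·ln(1-p)]
= -0 - 1·ln(1-0.672)
= -ln(0.328) = 1.1147

1.1147


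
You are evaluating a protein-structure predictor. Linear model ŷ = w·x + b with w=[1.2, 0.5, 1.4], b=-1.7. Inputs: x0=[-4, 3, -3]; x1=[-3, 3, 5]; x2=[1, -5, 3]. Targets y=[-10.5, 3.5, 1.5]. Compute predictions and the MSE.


ŷ0 = (1.2)·(-4) + (0.5)·(3) + (1.4)·(-3) - 1.7 = -9.2
ŷ1 = (1.2)·(-3) + (0.5)·(3) + (1.4)·(5) - 1.7 = 3.2
ŷ2 = (1.2)·(1) + (0.5)·(-5) + (1.4)·(3) - 1.7 = 1.2
errors² = [1.69, 0.09, 0.09]
MSE = 1.8700/3 = 0.6233

0.6233


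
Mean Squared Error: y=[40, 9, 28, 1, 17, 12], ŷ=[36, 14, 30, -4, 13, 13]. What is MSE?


Squared errors: (40-36)²=16, (9-14)²=25, (28-30)²=4, (1+ 4)²=25, (17-13)²=16, (12-13)²=1
Sum = 87
MSE = 87/6 = 29/2

29/2


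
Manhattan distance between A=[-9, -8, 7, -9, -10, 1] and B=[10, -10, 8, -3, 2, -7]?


d = |-9-10| + |-8+ 10| + |7-8| + |-9+ 3| + |-10-2| + |1+ 7|
  = 19 + 2 + 1 + 6 + 12 + 8
  = 48

48


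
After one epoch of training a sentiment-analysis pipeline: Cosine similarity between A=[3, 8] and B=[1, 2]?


A·B = 3·1 + 8·2 = 19
‖A‖ = √73 = 8.544, ‖B‖ = √5 = 2.2361
cos = 19/(√73·√5) = 19/√365 = 0.9945

0.9945


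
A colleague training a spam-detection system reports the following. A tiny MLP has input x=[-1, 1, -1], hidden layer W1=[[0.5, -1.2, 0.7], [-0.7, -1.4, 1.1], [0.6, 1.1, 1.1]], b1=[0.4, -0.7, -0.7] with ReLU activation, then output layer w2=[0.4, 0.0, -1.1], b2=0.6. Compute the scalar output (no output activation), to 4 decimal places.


z1[0] = (0.5)·(-1) + (-1.2)·(1) + (0.7)·(-1) + 0.4 = -2.0
z1[1] = (-0.7)·(-1) + (-1.4)·(1) + (1.1)·(-1) - 0.7 = -2.5
z1[2] = (0.6)·(-1) + (1.1)·(1) + (1.1)·(-1) - 0.7 = -1.3
h = ReLU(z1) = [0.0, 0.0, 0.0]
output = (0.4)·(0.0) + (0.0)·(0.0) + (-1.1)·(0.0) + 0.6 = 0.6

0.6


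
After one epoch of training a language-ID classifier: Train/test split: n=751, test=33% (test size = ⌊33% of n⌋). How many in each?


Test = ⌊751·33/100⌋ = 247
Train = 751 - 247 = 504

Train: 504, Test: 247


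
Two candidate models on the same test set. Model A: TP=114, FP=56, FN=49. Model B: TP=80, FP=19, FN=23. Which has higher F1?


Model A: P=114/170=0.6706, R=114/163=0.6994, F1=2PR/(P+R)=2TP/(2TP+FP+FN)=228/333=0.6847
Model B: P=80/99=0.8081, R=80/103=0.7767, F1=2PR/(P+R)=2TP/(2TP+FP+FN)=160/202=0.7921
0.6847 < 0.7921 → Model B

Model B


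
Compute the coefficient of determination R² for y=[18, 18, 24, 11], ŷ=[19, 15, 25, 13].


ȳ = 17.75
SS_res = Σ(y-ŷ)² = 15
SS_tot = Σ(y-ȳ)² = 84.75
R² = 1 - SS_res/SS_tot = 1 - 0.177 = 0.823

0.823


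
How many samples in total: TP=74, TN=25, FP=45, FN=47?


Total = TP + TN + FP + FN
= 74 + 25 + 45 + 47
= 191
(Predicted positive: 119, predicted negative: 72)

191


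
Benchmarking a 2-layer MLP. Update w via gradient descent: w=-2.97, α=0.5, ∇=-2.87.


w_new = w - α·∇
= -2.97 - 0.5·-2.87
= -2.97 + 1.435
= -1.535

-1.535


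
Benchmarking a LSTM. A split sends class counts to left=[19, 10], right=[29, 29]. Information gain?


Parent = [48, 39], H_parent = 0.9923
H_left = 0.9294 (n=29), H_right = 1 (n=58)
H_children = (29/87)·0.9294 + (58/87)·1 = 0.9765
IG = 0.9923 - 0.9765 = 0.0158

0.0158


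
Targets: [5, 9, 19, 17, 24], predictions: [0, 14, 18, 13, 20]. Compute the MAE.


Absolute errors: |5-0|=5, |9-14|=5, |19-18|=1, |17-13|=4, |24-20|=4
Sum = 19
MAE = 19/5 = 19/5

19/5


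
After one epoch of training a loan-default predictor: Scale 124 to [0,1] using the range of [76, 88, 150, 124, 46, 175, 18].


min=18, max=175
(124-18)/(175-18) = 106/157 = 0.6752

0.6752


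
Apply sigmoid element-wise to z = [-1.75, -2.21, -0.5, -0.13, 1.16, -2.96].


σ(-1.75) = 1/(1+e^1.75) = 0.148
σ(-2.21) = 1/(1+e^2.21) = 0.0989
σ(-0.5) = 1/(1+e^0.5) = 0.3775
σ(-0.13) = 1/(1+e^0.13) = 0.4675
σ(1.16) = 1/(1+e^-1.16) = 0.7613
σ(-2.96) = 1/(1+e^2.96) = 0.0493
result = [0.148, 0.0989, 0.3775, 0.4675, 0.7613, 0.0493]

[0.148, 0.0989, 0.3775, 0.4675, 0.7613, 0.0493]


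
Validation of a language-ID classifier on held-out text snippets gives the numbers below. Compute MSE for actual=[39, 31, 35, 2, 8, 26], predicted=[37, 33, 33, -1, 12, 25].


Squared errors: (39-37)²=4, (31-33)²=4, (35-33)²=4, (2+ 1)²=9, (8-12)²=16, (26-25)²=1
Sum = 38
MSE = 38/6 = 19/3

19/3


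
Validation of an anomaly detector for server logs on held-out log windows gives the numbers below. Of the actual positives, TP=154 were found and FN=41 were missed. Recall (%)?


Recall = TP/(TP+FN)
= 154/(154+41)
= 154/195 = 78.97%

78.97%


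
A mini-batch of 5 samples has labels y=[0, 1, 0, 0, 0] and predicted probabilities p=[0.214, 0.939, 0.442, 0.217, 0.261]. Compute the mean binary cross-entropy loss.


L[0] = -ln(1-0.214) = -ln(0.786) = 0.2408
L[1] = -ln(0.939) = 0.0629
L[2] = -ln(1-0.442) = -ln(0.558) = 0.5834
L[3] = -ln(1-0.217) = -ln(0.783) = 0.2446
L[4] = -ln(1-0.261) = -ln(0.739) = 0.3025
mean = (0.2408 + 0.0629 + 0.5834 + 0.2446 + 0.3025)/5 = 0.2868

0.2868


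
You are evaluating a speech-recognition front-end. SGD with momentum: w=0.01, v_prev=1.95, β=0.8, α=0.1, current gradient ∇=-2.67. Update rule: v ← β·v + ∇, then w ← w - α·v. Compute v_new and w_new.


v_new = 0.8·1.95 - 2.67 = 1.56 - 2.67 = -1.11
w_new = 0.01 - 0.1·-1.11 = 0.01 + 0.111 = 0.121

v_new=-1.11, w_new=0.121


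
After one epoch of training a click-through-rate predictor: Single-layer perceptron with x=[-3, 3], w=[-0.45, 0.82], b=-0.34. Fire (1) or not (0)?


z = (-3)·(-0.45) + (3)·(0.82) - 0.34
  = 3.47
step(z) = 1 (z≥0)

1


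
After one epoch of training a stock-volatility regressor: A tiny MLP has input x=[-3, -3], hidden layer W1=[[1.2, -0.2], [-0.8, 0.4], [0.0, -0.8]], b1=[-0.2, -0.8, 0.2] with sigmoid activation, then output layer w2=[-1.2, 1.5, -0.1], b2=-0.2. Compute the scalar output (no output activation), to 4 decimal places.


z1[0] = (1.2)·(-3) + (-0.2)·(-3) - 0.2 = -3.2
z1[1] = (-0.8)·(-3) + (0.4)·(-3) - 0.8 = 0.4
z1[2] = (0.0)·(-3) + (-0.8)·(-3) + 0.2 = 2.6
h = sigmoid(z1) = [0.0392, 0.5987, 0.9309]
output = (-1.2)·(0.0392) + (1.5)·(0.5987) + (-0.1)·(0.9309) - 0.2 = 0.5579

0.5579


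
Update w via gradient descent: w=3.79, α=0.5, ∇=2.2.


w_new = w - α·∇
= 3.79 - 0.5·2.2
= 3.79 - 1.1
= 2.69

2.69


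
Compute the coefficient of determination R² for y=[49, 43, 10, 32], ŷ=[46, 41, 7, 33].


ȳ = 33.5
SS_res = Σ(y-ŷ)² = 23
SS_tot = Σ(y-ȳ)² = 885
R² = 1 - SS_res/SS_tot = 1 - 0.026 = 0.974

0.974


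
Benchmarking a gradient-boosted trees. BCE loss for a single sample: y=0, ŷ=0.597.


BCE = -[y·ln(p) + (1-y)·ln(1-p)]
= -0 - 1·ln(1-0.597)
= -ln(0.403) = 0.9088

0.9088


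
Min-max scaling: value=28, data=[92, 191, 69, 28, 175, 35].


min=28, max=191
(28-28)/(191-28) = 0/163 = 0.0

0.0


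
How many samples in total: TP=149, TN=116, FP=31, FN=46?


Total = TP + TN + FP + FN
= 149 + 116 + 31 + 46
= 342
(Predicted positive: 180, predicted negative: 162)

342


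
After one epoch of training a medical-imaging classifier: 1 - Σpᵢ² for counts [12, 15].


Probabilities: [12/27, 15/27] ≈ [0.4444, 0.5556]
Σpᵢ² = (144 + 225)/27² = 369/729
Gini = 1 - Σpᵢ² = 1 - 369/729 = 0.4938

0.4938


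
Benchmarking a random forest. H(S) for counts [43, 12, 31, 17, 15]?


Probabilities: [43/118, 12/118, 31/118, 17/118, 15/118] ≈ [0.3644, 0.1017, 0.2627, 0.1441, 0.1271]
H = -((43/118)·log₂(43/118) + (12/118)·log₂(12/118) + (31/118)·log₂(31/118) + (17/118)·log₂(17/118) + (15/118)·log₂(15/118))
  = 2.1537 bits

2.1537 bits


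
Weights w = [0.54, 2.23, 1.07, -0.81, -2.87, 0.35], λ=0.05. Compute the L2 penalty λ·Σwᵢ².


‖w‖₂² = (0.54)² + (2.23)² + (1.07)² + (-0.81)² + (-2.87)² + (0.35)²
     = 0.2916 + 4.9729 + 1.1449 + 0.6561 + 8.2369 + 0.1225
     = 15.4249
λ·‖w‖₂² = 0.05·15.4249 = 0.771245

0.771245


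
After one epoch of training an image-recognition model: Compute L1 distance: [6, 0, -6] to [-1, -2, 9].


d = |6+ 1| + |0+ 2| + |-6-9|
  = 7 + 2 + 15
  = 24

24


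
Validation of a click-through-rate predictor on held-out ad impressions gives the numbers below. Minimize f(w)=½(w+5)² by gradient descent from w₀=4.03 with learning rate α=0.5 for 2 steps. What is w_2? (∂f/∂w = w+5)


step 1: grad = 4.03+5 = 9.03; w = 4.03 - 0.5·(9.03) = -0.485
step 2: grad = -0.485+5 = 4.515; w = -0.485 - 0.5·(4.515) = -2.7425

-2.7425


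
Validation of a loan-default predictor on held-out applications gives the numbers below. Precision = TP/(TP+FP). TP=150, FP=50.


Precision = TP/(TP+FP)
= 150/(150+50)
= 150/200 = 75.0%

75.0%


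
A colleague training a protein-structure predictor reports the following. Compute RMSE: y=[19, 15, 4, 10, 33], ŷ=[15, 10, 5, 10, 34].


MSE = 43/5 = 8.6
RMSE = √(43/5) = 2.9326

2.9326


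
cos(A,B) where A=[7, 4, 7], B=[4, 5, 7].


A·B = 7·4 + 4·5 + 7·7 = 97
‖A‖ = √114 = 10.6771, ‖B‖ = √90 = 9.4868
cos = 97/(√114·√90) = 97/√10260 = 0.9576

0.9576


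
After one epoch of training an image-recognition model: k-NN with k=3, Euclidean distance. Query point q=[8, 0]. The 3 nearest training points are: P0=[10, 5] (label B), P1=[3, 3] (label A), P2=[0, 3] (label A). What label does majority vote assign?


d(q,P0) = 5.3852  (label B)
d(q,P1) = 5.831  (label A)
d(q,P2) = 8.544  (label A)
Votes: A=2, B=1
Majority → A

A


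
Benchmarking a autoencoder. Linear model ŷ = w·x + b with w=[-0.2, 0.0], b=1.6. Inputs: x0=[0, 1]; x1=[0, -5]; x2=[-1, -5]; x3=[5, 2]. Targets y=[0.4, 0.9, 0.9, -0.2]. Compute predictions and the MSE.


ŷ0 = (-0.2)·(0) + (0.0)·(1) + 1.6 = 1.6
ŷ1 = (-0.2)·(0) + (0.0)·(-5) + 1.6 = 1.6
ŷ2 = (-0.2)·(-1) + (0.0)·(-5) + 1.6 = 1.8
ŷ3 = (-0.2)·(5) + (0.0)·(2) + 1.6 = 0.6
errors² = [1.44, 0.49, 0.81, 0.64]
MSE = 3.3800/4 = 0.845

0.845


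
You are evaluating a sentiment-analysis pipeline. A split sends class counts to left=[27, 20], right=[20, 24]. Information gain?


Parent = [47, 44], H_parent = 0.9992
H_left = 0.9839 (n=47), H_right = 0.994 (n=44)
H_children = (47/91)·0.9839 + (44/91)·0.994 = 0.9888
IG = 0.9992 - 0.9888 = 0.0104

0.0104


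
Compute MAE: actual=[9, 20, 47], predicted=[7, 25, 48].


Absolute errors: |9-7|=2, |20-25|=5, |47-48|=1
Sum = 8
MAE = 8/3 = 8/3

8/3


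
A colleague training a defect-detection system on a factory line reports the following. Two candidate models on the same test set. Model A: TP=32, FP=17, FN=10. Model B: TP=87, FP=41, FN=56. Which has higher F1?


Model A: P=32/49=0.6531, R=32/42=0.7619, F1=2PR/(P+R)=2TP/(2TP+FP+FN)=64/91=0.7033
Model B: P=87/128=0.6797, R=87/143=0.6084, F1=2PR/(P+R)=2TP/(2TP+FP+FN)=174/271=0.6421
0.7033 > 0.6421 → Model A

Model A


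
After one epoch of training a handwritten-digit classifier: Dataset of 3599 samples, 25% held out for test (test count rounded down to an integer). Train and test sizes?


Test = ⌊3599·25/100⌋ = 899
Train = 3599 - 899 = 2700

Train: 2700, Test: 899


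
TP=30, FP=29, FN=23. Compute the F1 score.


Precision = 30/59 = 0.5085
Recall = 30/53 = 0.566
F1 = 2·P·R/(P+R) = 2·TP/(2·TP+FP+FN) = 60/(60+29+23) = 60/112 = 0.5357

0.5357


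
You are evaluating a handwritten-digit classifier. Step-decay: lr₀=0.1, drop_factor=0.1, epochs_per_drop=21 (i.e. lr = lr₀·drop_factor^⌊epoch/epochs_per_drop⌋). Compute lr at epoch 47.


n_drops = ⌊47/21⌋ = 2
lr = 0.1·0.1^2 = 0.1·0.01 = 0.001

0.001


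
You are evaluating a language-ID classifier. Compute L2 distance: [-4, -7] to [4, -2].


d = √((-4-4)² + (-7+ 2)²)
  = √(64 + 25)
  = √89 = 9.434

9.434


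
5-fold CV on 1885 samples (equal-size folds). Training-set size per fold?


Fold size = 1885/5 = 377
Training per fold = 1885 - 377 = 1508

1508


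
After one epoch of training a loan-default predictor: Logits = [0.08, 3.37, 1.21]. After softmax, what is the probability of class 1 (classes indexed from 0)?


Exponentials: e^0.08=1.0833, e^3.37=29.0785, e^1.21=3.3535
Sum = 33.5153
Softmax = [0.0323, 0.8676, 0.1001]
p[1] = 29.0785/33.5153 = 0.8676

0.8676


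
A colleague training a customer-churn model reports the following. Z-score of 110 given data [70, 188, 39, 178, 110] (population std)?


μ = 117, σ = 58.4876
z = (110 - 117)/58.4876 = -0.1197

-0.1197


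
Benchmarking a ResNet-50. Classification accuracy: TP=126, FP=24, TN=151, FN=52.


Accuracy = (TP+TN)/(TP+TN+FP+FN)
= (126+151)/(353)
= 277/353 = 78.47%

78.47%


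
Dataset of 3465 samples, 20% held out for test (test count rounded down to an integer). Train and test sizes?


Test = ⌊3465·20/100⌋ = 693
Train = 3465 - 693 = 2772

Train: 2772, Test: 693


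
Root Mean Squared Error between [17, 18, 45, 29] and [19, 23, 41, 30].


MSE = 46/4 = 11.5
RMSE = √(46/4) = 3.3912

3.3912


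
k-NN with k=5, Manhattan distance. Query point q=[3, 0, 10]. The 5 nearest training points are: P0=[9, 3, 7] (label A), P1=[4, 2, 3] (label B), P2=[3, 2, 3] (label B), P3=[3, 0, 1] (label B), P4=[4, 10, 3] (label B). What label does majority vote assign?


d(q,P0) = 12  (label A)
d(q,P1) = 10  (label B)
d(q,P2) = 9  (label B)
d(q,P3) = 9  (label B)
d(q,P4) = 18  (label B)
Votes: A=1, B=4
Majority → B

B


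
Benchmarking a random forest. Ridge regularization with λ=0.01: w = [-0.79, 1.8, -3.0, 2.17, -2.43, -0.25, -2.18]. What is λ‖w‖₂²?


‖w‖₂² = (-0.79)² + (1.8)² + (-3.0)² + (2.17)² + (-2.43)² + (-0.25)² + (-2.18)²
     = 0.6241 + 3.24 + 9 + 4.7089 + 5.9049 + 0.0625 + 4.7524
     = 28.2928
λ·‖w‖₂² = 0.01·28.2928 = 0.282928

0.282928


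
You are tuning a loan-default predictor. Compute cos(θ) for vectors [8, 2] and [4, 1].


A·B = 8·4 + 2·1 = 34
‖A‖ = √68 = 8.2462, ‖B‖ = √17 = 4.1231
cos = 34/(√68·√17) = 34/√1156 = 1.0

1.0


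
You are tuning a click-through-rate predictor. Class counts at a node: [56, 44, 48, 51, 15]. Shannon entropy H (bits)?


Probabilities: [56/214, 44/214, 48/214, 51/214, 15/214] ≈ [0.2617, 0.2056, 0.2243, 0.2383, 0.0701]
H = -((56/214)·log₂(56/214) + (44/214)·log₂(44/214) + (48/214)·log₂(48/214) + (51/214)·log₂(51/214) + (15/214)·log₂(15/214))
  = 2.2209 bits

2.2209 bits


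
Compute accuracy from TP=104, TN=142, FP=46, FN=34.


Accuracy = (TP+TN)/(TP+TN+FP+FN)
= (104+142)/(326)
= 246/326 = 75.46%

75.46%


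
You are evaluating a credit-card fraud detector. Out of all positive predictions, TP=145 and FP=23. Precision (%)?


Precision = TP/(TP+FP)
= 145/(145+23)
= 145/168 = 86.31%

86.31%


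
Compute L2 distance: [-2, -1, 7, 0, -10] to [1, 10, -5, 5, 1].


d = √((-2-1)² + (-1-10)² + (7+ 5)² + (0-5)² + (-10-1)²)
  = √(9 + 121 + 144 + 25 + 121)
  = √420 = 20.4939

20.4939


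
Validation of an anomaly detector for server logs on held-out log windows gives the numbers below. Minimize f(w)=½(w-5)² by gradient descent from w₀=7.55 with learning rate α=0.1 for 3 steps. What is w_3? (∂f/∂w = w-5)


step 1: grad = 7.55-5 = 2.55; w = 7.55 - 0.1·(2.55) = 7.295
step 2: grad = 7.295-5 = 2.295; w = 7.295 - 0.1·(2.295) = 7.0655
step 3: grad = 7.0655-5 = 2.0655; w = 7.0655 - 0.1·(2.0655) = 6.85895

6.85895


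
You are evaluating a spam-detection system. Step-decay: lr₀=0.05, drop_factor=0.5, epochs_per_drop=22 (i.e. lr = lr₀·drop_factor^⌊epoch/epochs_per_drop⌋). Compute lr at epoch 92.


n_drops = ⌊92/22⌋ = 4
lr = 0.05·0.5^4 = 0.05·0.0625 = 0.003125

0.003125


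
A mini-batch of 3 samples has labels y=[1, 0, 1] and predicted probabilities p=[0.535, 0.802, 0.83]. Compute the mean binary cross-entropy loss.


L[0] = -ln(0.535) = 0.6255
L[1] = -ln(1-0.802) = -ln(0.198) = 1.6195
L[2] = -ln(0.83) = 0.1863
mean = (0.6255 + 1.6195 + 0.1863)/3 = 0.8104

0.8104


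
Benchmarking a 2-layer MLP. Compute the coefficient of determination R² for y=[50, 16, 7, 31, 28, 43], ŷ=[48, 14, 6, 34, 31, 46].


ȳ = 29.1667
SS_res = Σ(y-ŷ)² = 36
SS_tot = Σ(y-ȳ)² = 1294.83
R² = 1 - SS_res/SS_tot = 1 - 0.0278 = 0.9722

0.9722


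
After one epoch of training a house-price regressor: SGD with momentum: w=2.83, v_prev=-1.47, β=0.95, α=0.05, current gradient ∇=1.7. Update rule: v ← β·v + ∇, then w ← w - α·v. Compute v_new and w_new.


v_new = 0.95·-1.47 + 1.7 = -1.3965 + 1.7 = 0.3035
w_new = 2.83 - 0.05·0.3035 = 2.83 - 0.015175 = 2.814825

v_new=0.3035, w_new=2.814825


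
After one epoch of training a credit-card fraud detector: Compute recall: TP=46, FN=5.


Recall = TP/(TP+FN)
= 46/(46+5)
= 46/51 = 90.2%

90.2%


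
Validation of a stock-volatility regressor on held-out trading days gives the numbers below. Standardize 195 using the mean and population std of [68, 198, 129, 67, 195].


μ = 131.4, σ = 57.7117
z = (195 - 131.4)/57.7117 = 1.102

1.102


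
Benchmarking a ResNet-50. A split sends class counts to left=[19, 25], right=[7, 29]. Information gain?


Parent = [26, 54], H_parent = 0.9097
H_left = 0.9865 (n=44), H_right = 0.7107 (n=36)
H_children = (44/80)·0.9865 + (36/80)·0.7107 = 0.8624
IG = 0.9097 - 0.8624 = 0.0473

0.0473


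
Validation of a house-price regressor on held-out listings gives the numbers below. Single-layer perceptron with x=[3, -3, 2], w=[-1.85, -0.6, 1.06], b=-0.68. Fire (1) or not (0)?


z = (3)·(-1.85) + (-3)·(-0.6) + (2)·(1.06) - 0.68
  = -2.31
step(z) = 0 (z<0)

0


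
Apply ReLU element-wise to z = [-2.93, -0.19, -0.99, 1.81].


ReLU(-2.93) = max(0, -2.93) = 0.0
ReLU(-0.19) = max(0, -0.19) = 0.0
ReLU(-0.99) = max(0, -0.99) = 0.0
ReLU(1.81) = max(0, 1.81) = 1.81
result = [0.0, 0.0, 0.0, 1.81]

[0.0, 0.0, 0.0, 1.81]


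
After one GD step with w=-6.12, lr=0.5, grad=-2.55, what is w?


w_new = w - α·∇
= -6.12 - 0.5·-2.55
= -6.12 + 1.275
= -4.845

-4.845


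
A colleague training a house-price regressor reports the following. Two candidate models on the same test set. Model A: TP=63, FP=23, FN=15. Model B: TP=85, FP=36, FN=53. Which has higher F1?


Model A: P=63/86=0.7326, R=63/78=0.8077, F1=2PR/(P+R)=2TP/(2TP+FP+FN)=126/164=0.7683
Model B: P=85/121=0.7025, R=85/138=0.6159, F1=2PR/(P+R)=2TP/(2TP+FP+FN)=170/259=0.6564
0.7683 > 0.6564 → Model A

Model A


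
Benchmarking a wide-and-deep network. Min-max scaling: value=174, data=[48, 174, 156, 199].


min=48, max=199
(174-48)/(199-48) = 126/151 = 0.8344

0.8344


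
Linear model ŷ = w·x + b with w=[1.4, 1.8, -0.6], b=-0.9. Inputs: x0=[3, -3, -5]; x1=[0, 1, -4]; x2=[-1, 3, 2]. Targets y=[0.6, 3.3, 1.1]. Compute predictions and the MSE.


ŷ0 = (1.4)·(3) + (1.8)·(-3) + (-0.6)·(-5) - 0.9 = 0.9
ŷ1 = (1.4)·(0) + (1.8)·(1) + (-0.6)·(-4) - 0.9 = 3.3
ŷ2 = (1.4)·(-1) + (1.8)·(3) + (-0.6)·(2) - 0.9 = 1.9
errors² = [0.09, 0.0, 0.64]
MSE = 0.7300/3 = 0.2433

0.2433


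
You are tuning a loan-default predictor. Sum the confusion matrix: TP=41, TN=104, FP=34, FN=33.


Total = TP + TN + FP + FN
= 41 + 104 + 34 + 33
= 212
(Predicted positive: 75, predicted negative: 137)

212


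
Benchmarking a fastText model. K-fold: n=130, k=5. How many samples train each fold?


Fold size = 130/5 = 26
Training per fold = 130 - 26 = 104

104


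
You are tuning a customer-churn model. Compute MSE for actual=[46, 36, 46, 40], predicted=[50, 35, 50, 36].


Squared errors: (46-50)²=16, (36-35)²=1, (46-50)²=16, (40-36)²=16
Sum = 49
MSE = 49/4 = 49/4

49/4


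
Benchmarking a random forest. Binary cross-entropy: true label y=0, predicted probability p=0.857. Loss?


BCE = -[y·ln(p) + (1-y)·ln(1-p)]
= -0 - 1·ln(1-0.857)
= -ln(0.143) = 1.9449

1.9449


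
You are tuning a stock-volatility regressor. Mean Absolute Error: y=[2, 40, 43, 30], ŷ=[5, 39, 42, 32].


Absolute errors: |2-5|=3, |40-39|=1, |43-42|=1, |30-32|=2
Sum = 7
MAE = 7/4 = 7/4

7/4


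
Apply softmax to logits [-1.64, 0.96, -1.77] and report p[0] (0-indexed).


Exponentials: e^-1.64=0.194, e^0.96=2.6117, e^-1.77=0.1703
Sum = 2.976
Softmax = [0.0652, 0.8776, 0.0572]
p[0] = 0.194/2.976 = 0.0652

0.0652


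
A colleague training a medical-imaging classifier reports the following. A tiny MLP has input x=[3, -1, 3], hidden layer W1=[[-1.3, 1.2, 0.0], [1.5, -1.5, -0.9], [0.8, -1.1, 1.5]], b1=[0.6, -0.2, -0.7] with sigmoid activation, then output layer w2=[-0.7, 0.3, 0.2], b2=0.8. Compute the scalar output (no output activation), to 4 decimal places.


z1[0] = (-1.3)·(3) + (1.2)·(-1) + (0.0)·(3) + 0.6 = -4.5
z1[1] = (1.5)·(3) + (-1.5)·(-1) + (-0.9)·(3) - 0.2 = 3.1
z1[2] = (0.8)·(3) + (-1.1)·(-1) + (1.5)·(3) - 0.7 = 7.3
h = sigmoid(z1) = [0.011, 0.9569, 0.9993]
output = (-0.7)·(0.011) + (0.3)·(0.9569) + (0.2)·(0.9993) + 0.8 = 1.2792

1.2792


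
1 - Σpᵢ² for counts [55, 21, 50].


Probabilities: [55/126, 21/126, 50/126] ≈ [0.4365, 0.1667, 0.3968]
Σpᵢ² = (3025 + 441 + 2500)/126² = 5966/15876
Gini = 1 - Σpᵢ² = 1 - 5966/15876 = 0.6242

0.6242


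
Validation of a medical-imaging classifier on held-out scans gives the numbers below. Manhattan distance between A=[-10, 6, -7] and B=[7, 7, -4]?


d = |-10-7| + |6-7| + |-7+ 4|
  = 17 + 1 + 3
  = 21

21


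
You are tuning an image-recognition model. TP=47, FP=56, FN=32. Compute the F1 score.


Precision = 47/103 = 0.4563
Recall = 47/79 = 0.5949
F1 = 2·P·R/(P+R) = 2·TP/(2·TP+FP+FN) = 94/(94+56+32) = 94/182 = 0.5165

0.5165


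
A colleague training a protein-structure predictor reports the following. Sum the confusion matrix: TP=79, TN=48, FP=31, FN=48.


Total = TP + TN + FP + FN
= 79 + 48 + 31 + 48
= 206
(Predicted positive: 110, predicted negative: 96)

206


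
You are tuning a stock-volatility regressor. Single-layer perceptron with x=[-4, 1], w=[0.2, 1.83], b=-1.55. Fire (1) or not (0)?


z = (-4)·(0.2) + (1)·(1.83) - 1.55
  = -0.52
step(z) = 0 (z<0)

0


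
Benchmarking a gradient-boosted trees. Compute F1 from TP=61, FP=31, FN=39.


Precision = 61/92 = 0.663
Recall = 61/100 = 0.61
F1 = 2·P·R/(P+R) = 2·TP/(2·TP+FP+FN) = 122/(122+31+39) = 122/192 = 0.6354

0.6354


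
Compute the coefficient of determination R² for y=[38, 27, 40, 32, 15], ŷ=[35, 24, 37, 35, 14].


ȳ = 30.4
SS_res = Σ(y-ŷ)² = 37
SS_tot = Σ(y-ȳ)² = 401.2
R² = 1 - SS_res/SS_tot = 1 - 0.0922 = 0.9078

0.9078


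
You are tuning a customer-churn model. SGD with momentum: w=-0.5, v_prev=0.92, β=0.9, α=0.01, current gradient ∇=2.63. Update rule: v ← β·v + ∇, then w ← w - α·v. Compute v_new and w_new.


v_new = 0.9·0.92 + 2.63 = 0.828 + 2.63 = 3.458
w_new = -0.5 - 0.01·3.458 = -0.5 - 0.03458 = -0.53458

v_new=3.458, w_new=-0.53458


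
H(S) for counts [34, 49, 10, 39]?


Probabilities: [34/132, 49/132, 10/132, 39/132] ≈ [0.2576, 0.3712, 0.0758, 0.2955]
H = -((34/132)·log₂(34/132) + (49/132)·log₂(49/132) + (10/132)·log₂(10/132) + (39/132)·log₂(39/132))
  = 1.8365 bits

1.8365 bits


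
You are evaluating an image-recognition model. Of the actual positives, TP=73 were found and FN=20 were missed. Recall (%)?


Recall = TP/(TP+FN)
= 73/(73+20)
= 73/93 = 78.49%

78.49%


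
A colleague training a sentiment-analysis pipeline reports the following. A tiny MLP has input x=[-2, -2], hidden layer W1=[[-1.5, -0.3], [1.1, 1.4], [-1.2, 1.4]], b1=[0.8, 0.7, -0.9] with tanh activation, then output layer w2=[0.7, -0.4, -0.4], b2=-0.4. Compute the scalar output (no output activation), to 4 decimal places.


z1[0] = (-1.5)·(-2) + (-0.3)·(-2) + 0.8 = 4.4
z1[1] = (1.1)·(-2) + (1.4)·(-2) + 0.7 = -4.3
z1[2] = (-1.2)·(-2) + (1.4)·(-2) - 0.9 = -1.3
h = tanh(z1) = [0.9997, -0.9996, -0.8617]
output = (0.7)·(0.9997) + (-0.4)·(-0.9996) + (-0.4)·(-0.8617) - 0.4 = 1.0443

1.0443


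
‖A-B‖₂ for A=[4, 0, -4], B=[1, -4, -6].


d = √((4-1)² + (0+ 4)² + (-4+ 6)²)
  = √(9 + 16 + 4)
  = √29 = 5.3852

5.3852


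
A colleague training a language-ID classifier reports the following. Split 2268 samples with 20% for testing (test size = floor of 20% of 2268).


Test = ⌊2268·20/100⌋ = 453
Train = 2268 - 453 = 1815

Train: 1815, Test: 453


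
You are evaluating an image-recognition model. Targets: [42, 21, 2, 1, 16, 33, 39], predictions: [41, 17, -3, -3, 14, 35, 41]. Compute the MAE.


Absolute errors: |42-41|=1, |21-17|=4, |2+ 3|=5, |1+ 3|=4, |16-14|=2, |33-35|=2, |39-41|=2
Sum = 20
MAE = 20/7 = 20/7

20/7


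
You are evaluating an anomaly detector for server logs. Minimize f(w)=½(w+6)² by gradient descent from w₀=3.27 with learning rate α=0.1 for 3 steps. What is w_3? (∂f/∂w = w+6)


step 1: grad = 3.27+6 = 9.27; w = 3.27 - 0.1·(9.27) = 2.343
step 2: grad = 2.343+6 = 8.343; w = 2.343 - 0.1·(8.343) = 1.5087
step 3: grad = 1.5087+6 = 7.5087; w = 1.5087 - 0.1·(7.5087) = 0.75783

0.75783


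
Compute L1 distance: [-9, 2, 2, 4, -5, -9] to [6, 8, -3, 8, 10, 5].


d = |-9-6| + |2-8| + |2+ 3| + |4-8| + |-5-10| + |-9-5|
  = 15 + 6 + 5 + 4 + 15 + 14
  = 59

59


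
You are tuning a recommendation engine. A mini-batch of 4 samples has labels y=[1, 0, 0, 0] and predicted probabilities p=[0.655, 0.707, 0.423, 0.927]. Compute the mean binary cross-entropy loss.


L[0] = -ln(0.655) = 0.4231
L[1] = -ln(1-0.707) = -ln(0.293) = 1.2276
L[2] = -ln(1-0.423) = -ln(0.577) = 0.5499
L[3] = -ln(1-0.927) = -ln(0.073) = 2.6173
mean = (0.4231 + 1.2276 + 0.5499 + 2.6173)/4 = 1.2045

1.2045


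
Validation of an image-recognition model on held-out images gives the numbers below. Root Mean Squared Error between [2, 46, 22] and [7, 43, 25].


MSE = 43/3 = 14.3333
RMSE = √(43/3) = 3.7859

3.7859


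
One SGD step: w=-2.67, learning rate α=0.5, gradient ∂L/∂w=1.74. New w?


w_new = w - α·∇
= -2.67 - 0.5·1.74
= -2.67 - 0.87
= -3.54

-3.54


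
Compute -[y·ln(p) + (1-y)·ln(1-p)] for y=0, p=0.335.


BCE = -[y·ln(p) + (1-y)·ln(1-p)]
= -0 - 1·ln(1-0.335)
= -ln(0.665) = 0.408

0.408


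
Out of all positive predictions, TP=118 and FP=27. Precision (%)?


Precision = TP/(TP+FP)
= 118/(118+27)
= 118/145 = 81.38%

81.38%


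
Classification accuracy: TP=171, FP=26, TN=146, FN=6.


Accuracy = (TP+TN)/(TP+TN+FP+FN)
= (171+146)/(349)
= 317/349 = 90.83%

90.83%


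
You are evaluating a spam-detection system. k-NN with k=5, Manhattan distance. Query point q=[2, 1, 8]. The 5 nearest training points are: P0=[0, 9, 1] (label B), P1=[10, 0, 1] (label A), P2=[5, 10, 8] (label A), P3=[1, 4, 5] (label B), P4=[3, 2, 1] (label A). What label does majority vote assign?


d(q,P0) = 17  (label B)
d(q,P1) = 16  (label A)
d(q,P2) = 12  (label A)
d(q,P3) = 7  (label B)
d(q,P4) = 9  (label A)
Votes: A=3, B=2
Majority → A

A


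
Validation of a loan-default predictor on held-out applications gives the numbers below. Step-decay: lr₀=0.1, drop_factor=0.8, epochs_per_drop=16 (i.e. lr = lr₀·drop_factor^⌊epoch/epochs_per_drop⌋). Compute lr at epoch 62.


n_drops = ⌊62/16⌋ = 3
lr = 0.1·0.8^3 = 0.1·0.512 = 0.0512

0.0512


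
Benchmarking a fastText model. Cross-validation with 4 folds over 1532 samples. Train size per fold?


Fold size = 1532/4 = 383
Training per fold = 1532 - 383 = 1149

1149


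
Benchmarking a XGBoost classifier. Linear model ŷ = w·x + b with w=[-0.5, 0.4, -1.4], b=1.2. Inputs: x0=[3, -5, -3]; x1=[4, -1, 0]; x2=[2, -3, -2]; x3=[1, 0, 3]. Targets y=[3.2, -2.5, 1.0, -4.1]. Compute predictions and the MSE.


ŷ0 = (-0.5)·(3) + (0.4)·(-5) + (-1.4)·(-3) + 1.2 = 1.9
ŷ1 = (-0.5)·(4) + (0.4)·(-1) + (-1.4)·(0) + 1.2 = -1.2
ŷ2 = (-0.5)·(2) + (0.4)·(-3) + (-1.4)·(-2) + 1.2 = 1.8
ŷ3 = (-0.5)·(1) + (0.4)·(0) + (-1.4)·(3) + 1.2 = -3.5
errors² = [1.69, 1.69, 0.64, 0.36]
MSE = 4.3800/4 = 1.095

1.095


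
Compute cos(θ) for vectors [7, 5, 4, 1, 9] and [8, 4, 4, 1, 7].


A·B = 7·8 + 5·4 + 4·4 + 1·1 + 9·7 = 156
‖A‖ = √172 = 13.1149, ‖B‖ = √146 = 12.083
cos = 156/(√172·√146) = 156/√25112 = 0.9844

0.9844


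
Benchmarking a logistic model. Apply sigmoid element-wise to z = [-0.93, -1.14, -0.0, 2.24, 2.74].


σ(-0.93) = 1/(1+e^0.93) = 0.2829
σ(-1.14) = 1/(1+e^1.14) = 0.2423
σ(-0.0) = 1/(1+e^0.0) = 0.5
σ(2.24) = 1/(1+e^-2.24) = 0.9038
σ(2.74) = 1/(1+e^-2.74) = 0.9393
result = [0.2829, 0.2423, 0.5, 0.9038, 0.9393]

[0.2829, 0.2423, 0.5, 0.9038, 0.9393]


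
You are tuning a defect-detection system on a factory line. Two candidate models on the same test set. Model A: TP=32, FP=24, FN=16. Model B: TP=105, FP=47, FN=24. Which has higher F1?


Model A: P=32/56=0.5714, R=32/48=0.6667, F1=2PR/(P+R)=2TP/(2TP+FP+FN)=64/104=0.6154
Model B: P=105/152=0.6908, R=105/129=0.814, F1=2PR/(P+R)=2TP/(2TP+FP+FN)=210/281=0.7473
0.6154 < 0.7473 → Model B

Model B


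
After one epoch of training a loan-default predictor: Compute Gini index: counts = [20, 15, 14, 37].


Probabilities: [20/86, 15/86, 14/86, 37/86] ≈ [0.2326, 0.1744, 0.1628, 0.4302]
Σpᵢ² = (400 + 225 + 196 + 1369)/86² = 2190/7396
Gini = 1 - Σpᵢ² = 1 - 2190/7396 = 0.7039

0.7039


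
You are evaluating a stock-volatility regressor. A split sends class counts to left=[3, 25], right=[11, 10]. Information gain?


Parent = [14, 35], H_parent = 0.8631
H_left = 0.4912 (n=28), H_right = 0.9984 (n=21)
H_children = (28/49)·0.4912 + (21/49)·0.9984 = 0.7086
IG = 0.8631 - 0.7086 = 0.1545

0.1545


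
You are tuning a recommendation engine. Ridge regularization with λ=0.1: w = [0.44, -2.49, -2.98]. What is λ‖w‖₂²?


‖w‖₂² = (0.44)² + (-2.49)² + (-2.98)²
     = 0.1936 + 6.2001 + 8.8804
     = 15.2741
λ·‖w‖₂² = 0.1·15.2741 = 1.52741

1.52741


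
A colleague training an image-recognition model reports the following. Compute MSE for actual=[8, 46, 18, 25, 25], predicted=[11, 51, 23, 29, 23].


Squared errors: (8-11)²=9, (46-51)²=25, (18-23)²=25, (25-29)²=16, (25-23)²=4
Sum = 79
MSE = 79/5 = 79/5

79/5


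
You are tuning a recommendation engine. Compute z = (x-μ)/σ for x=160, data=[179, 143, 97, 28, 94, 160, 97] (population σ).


μ = 114, σ = 47.1411
z = (160 - 114)/47.1411 = 0.9758

0.9758


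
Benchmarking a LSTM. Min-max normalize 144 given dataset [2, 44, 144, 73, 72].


min=2, max=144
(144-2)/(144-2) = 142/142 = 1.0

1.0


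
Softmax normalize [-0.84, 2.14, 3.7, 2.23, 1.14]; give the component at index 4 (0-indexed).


Exponentials: e^-0.84=0.4317, e^2.14=8.4994, e^3.7=40.4473, e^2.23=9.2999, e^1.14=3.1268
Sum = 61.8051
Softmax = [0.007, 0.1375, 0.6544, 0.1505, 0.0506]
p[4] = 3.1268/61.8051 = 0.0506

0.0506


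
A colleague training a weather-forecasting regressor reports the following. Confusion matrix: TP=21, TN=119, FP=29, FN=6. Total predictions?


Total = TP + TN + FP + FN
= 21 + 119 + 29 + 6
= 175
(Predicted positive: 50, predicted negative: 125)

175


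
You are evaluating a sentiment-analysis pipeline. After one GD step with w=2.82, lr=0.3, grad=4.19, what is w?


w_new = w - α·∇
= 2.82 - 0.3·4.19
= 2.82 - 1.257
= 1.563

1.563


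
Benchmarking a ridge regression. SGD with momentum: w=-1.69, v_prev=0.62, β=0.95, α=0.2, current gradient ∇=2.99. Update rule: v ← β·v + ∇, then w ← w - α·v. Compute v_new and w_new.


v_new = 0.95·0.62 + 2.99 = 0.589 + 2.99 = 3.579
w_new = -1.69 - 0.2·3.579 = -1.69 - 0.7158 = -2.4058

v_new=3.579, w_new=-2.4058


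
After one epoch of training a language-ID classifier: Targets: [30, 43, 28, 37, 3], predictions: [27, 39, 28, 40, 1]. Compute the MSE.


Squared errors: (30-27)²=9, (43-39)²=16, (28-28)²=0, (37-40)²=9, (3-1)²=4
Sum = 38
MSE = 38/5 = 38/5

38/5


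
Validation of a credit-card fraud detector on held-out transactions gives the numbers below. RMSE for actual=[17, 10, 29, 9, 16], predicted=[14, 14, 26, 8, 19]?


MSE = 44/5 = 8.8
RMSE = √(44/5) = 2.9665

2.9665


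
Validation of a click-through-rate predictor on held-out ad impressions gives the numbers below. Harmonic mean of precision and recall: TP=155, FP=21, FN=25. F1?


Precision = 155/176 = 0.8807
Recall = 155/180 = 0.8611
F1 = 2·P·R/(P+R) = 2·TP/(2·TP+FP+FN) = 310/(310+21+25) = 310/356 = 0.8708

0.8708


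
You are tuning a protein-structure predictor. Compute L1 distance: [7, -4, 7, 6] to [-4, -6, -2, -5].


d = |7+ 4| + |-4+ 6| + |7+ 2| + |6+ 5|
  = 11 + 2 + 9 + 11
  = 33

33


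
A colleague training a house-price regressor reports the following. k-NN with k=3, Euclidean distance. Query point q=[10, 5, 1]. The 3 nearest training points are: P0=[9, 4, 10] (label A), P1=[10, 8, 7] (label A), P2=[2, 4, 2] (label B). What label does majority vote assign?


d(q,P0) = 9.1104  (label A)
d(q,P1) = 6.7082  (label A)
d(q,P2) = 8.124  (label B)
Votes: A=2, B=1
Majority → A

A


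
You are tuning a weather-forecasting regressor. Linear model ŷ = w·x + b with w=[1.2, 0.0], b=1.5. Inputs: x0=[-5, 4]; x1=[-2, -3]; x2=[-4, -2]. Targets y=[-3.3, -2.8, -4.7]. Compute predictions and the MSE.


ŷ0 = (1.2)·(-5) + (0.0)·(4) + 1.5 = -4.5
ŷ1 = (1.2)·(-2) + (0.0)·(-3) + 1.5 = -0.9
ŷ2 = (1.2)·(-4) + (0.0)·(-2) + 1.5 = -3.3
errors² = [1.44, 3.61, 1.96]
MSE = 7.0100/3 = 2.3367

2.3367


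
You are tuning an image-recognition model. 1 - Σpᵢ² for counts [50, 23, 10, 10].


Probabilities: [50/93, 23/93, 10/93, 10/93] ≈ [0.5376, 0.2473, 0.1075, 0.1075]
Σpᵢ² = (2500 + 529 + 100 + 100)/93² = 3229/8649
Gini = 1 - Σpᵢ² = 1 - 3229/8649 = 0.6267

0.6267


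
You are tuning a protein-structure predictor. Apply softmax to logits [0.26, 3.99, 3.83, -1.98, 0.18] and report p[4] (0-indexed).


Exponentials: e^0.26=1.2969, e^3.99=54.0549, e^3.83=46.0625, e^-1.98=0.1381, e^0.18=1.1972
Sum = 102.7496
Softmax = [0.0126, 0.5261, 0.4483, 0.0013, 0.0117]
p[4] = 1.1972/102.7496 = 0.0117

0.0117


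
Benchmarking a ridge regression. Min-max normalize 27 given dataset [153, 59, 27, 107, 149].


min=27, max=153
(27-27)/(153-27) = 0/126 = 0.0

0.0


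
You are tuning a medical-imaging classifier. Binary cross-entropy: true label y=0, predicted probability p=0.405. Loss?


BCE = -[y·ln(p) + (1-y)·ln(1-p)]
= -0 - 1·ln(1-0.405)
= -ln(0.595) = 0.5192

0.5192


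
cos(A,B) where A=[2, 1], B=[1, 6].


A·B = 2·1 + 1·6 = 8
‖A‖ = √5 = 2.2361, ‖B‖ = √37 = 6.0828
cos = 8/(√5·√37) = 8/√185 = 0.5882

0.5882


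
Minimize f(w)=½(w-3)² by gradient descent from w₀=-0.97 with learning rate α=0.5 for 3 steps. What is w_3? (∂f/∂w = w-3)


step 1: grad = -0.97-3 = -3.97; w = -0.97 - 0.5·(-3.97) = 1.015
step 2: grad = 1.015-3 = -1.985; w = 1.015 - 0.5·(-1.985) = 2.0075
step 3: grad = 2.0075-3 = -0.9925; w = 2.0075 - 0.5·(-0.9925) = 2.50375

2.50375


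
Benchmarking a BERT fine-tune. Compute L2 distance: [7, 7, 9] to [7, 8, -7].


d = √((7-7)² + (7-8)² + (9+ 7)²)
  = √(0 + 1 + 256)
  = √257 = 16.0312

16.0312


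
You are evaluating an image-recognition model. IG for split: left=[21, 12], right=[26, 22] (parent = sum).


Parent = [47, 34], H_parent = 0.9813
H_left = 0.9457 (n=33), H_right = 0.995 (n=48)
H_children = (33/81)·0.9457 + (48/81)·0.995 = 0.9749
IG = 0.9813 - 0.9749 = 0.0064

0.0064


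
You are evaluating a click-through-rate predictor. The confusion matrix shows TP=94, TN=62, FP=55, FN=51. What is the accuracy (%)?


Accuracy = (TP+TN)/(TP+TN+FP+FN)
= (94+62)/(262)
= 156/262 = 59.54%

59.54%


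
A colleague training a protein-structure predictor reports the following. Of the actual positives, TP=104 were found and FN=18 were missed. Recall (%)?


Recall = TP/(TP+FN)
= 104/(104+18)
= 104/122 = 85.25%

85.25%


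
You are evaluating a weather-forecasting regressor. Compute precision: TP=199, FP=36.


Precision = TP/(TP+FP)
= 199/(199+36)
= 199/235 = 84.68%

84.68%
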